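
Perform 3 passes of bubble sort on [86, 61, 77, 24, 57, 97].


Initial: [86, 61, 77, 24, 57, 97]
Pass 1: [61, 77, 24, 57, 86, 97] (4 swaps)
Pass 2: [61, 24, 57, 77, 86, 97] (2 swaps)
Pass 3: [24, 57, 61, 77, 86, 97] (2 swaps)

After 3 passes: [24, 57, 61, 77, 86, 97]


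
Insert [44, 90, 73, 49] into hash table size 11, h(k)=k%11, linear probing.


Insert 44: h=0 -> slot 0
Insert 90: h=2 -> slot 2
Insert 73: h=7 -> slot 7
Insert 49: h=5 -> slot 5

Table: [44, None, 90, None, None, 49, None, 73, None, None, None]


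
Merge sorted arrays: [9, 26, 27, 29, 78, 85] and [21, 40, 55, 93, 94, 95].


Take 9 from A
Take 21 from B
Take 26 from A
Take 27 from A
Take 29 from A
Take 40 from B
Take 55 from B
Take 78 from A
Take 85 from A

Merged: [9, 21, 26, 27, 29, 40, 55, 78, 85, 93, 94, 95]


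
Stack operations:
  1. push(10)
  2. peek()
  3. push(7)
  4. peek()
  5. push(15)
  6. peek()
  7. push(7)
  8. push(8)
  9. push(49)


push(10) -> [10]
peek()->10
push(7) -> [10, 7]
peek()->7
push(15) -> [10, 7, 15]
peek()->15
push(7) -> [10, 7, 15, 7]
push(8) -> [10, 7, 15, 7, 8]
push(49) -> [10, 7, 15, 7, 8, 49]

Final stack: [10, 7, 15, 7, 8, 49]


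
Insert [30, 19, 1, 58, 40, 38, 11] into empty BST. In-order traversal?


Insert 30: root
Insert 19: L from 30
Insert 1: L from 30 -> L from 19
Insert 58: R from 30
Insert 40: R from 30 -> L from 58
Insert 38: R from 30 -> L from 58 -> L from 40
Insert 11: L from 30 -> L from 19 -> R from 1

In-order: [1, 11, 19, 30, 38, 40, 58]


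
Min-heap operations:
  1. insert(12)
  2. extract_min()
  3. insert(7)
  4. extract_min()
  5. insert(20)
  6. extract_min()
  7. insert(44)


insert(12) -> [12]
extract_min()->12, []
insert(7) -> [7]
extract_min()->7, []
insert(20) -> [20]
extract_min()->20, []
insert(44) -> [44]

Final heap: [44]


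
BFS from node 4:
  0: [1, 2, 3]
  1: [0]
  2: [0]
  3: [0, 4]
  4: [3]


Visit 4, enqueue [3]
Visit 3, enqueue [0]
Visit 0, enqueue [1, 2]
Visit 1, enqueue []
Visit 2, enqueue []

BFS order: [4, 3, 0, 1, 2]


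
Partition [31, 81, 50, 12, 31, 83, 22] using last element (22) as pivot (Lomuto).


Pivot: 22
  12 <= 22: swap -> [12, 81, 50, 31, 31, 83, 22]
Place pivot at 1: [12, 22, 50, 31, 31, 83, 81]

Partitioned: [12, 22, 50, 31, 31, 83, 81]


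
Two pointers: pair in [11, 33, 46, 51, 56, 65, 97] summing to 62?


lo=0(11)+hi=6(97)=108
lo=0(11)+hi=5(65)=76
lo=0(11)+hi=4(56)=67
lo=0(11)+hi=3(51)=62

Yes: 11+51=62


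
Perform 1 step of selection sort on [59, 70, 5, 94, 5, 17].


Initial: [59, 70, 5, 94, 5, 17]
Step 1: min=5 at 2
  Swap: [5, 70, 59, 94, 5, 17]

After 1 step: [5, 70, 59, 94, 5, 17]


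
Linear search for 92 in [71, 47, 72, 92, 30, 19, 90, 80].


i=0: 71!=92
i=1: 47!=92
i=2: 72!=92
i=3: 92==92 found!

Found at 3, 4 comps


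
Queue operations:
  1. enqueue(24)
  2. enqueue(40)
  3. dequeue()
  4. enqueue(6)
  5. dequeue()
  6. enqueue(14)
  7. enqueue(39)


enqueue(24) -> [24]
enqueue(40) -> [24, 40]
dequeue()->24, [40]
enqueue(6) -> [40, 6]
dequeue()->40, [6]
enqueue(14) -> [6, 14]
enqueue(39) -> [6, 14, 39]

Final queue: [6, 14, 39]


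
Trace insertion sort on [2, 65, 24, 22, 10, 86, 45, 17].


Initial: [2, 65, 24, 22, 10, 86, 45, 17]
Insert 65: [2, 65, 24, 22, 10, 86, 45, 17]
Insert 24: [2, 24, 65, 22, 10, 86, 45, 17]
Insert 22: [2, 22, 24, 65, 10, 86, 45, 17]
Insert 10: [2, 10, 22, 24, 65, 86, 45, 17]
Insert 86: [2, 10, 22, 24, 65, 86, 45, 17]
Insert 45: [2, 10, 22, 24, 45, 65, 86, 17]
Insert 17: [2, 10, 17, 22, 24, 45, 65, 86]

Sorted: [2, 10, 17, 22, 24, 45, 65, 86]


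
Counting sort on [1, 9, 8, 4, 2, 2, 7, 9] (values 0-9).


Input: [1, 9, 8, 4, 2, 2, 7, 9]
Counts: [0, 1, 2, 0, 1, 0, 0, 1, 1, 2]

Sorted: [1, 2, 2, 4, 7, 8, 9, 9]


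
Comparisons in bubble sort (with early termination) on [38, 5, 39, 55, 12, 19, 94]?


Algorithm: bubble sort (with early termination)
Input: [38, 5, 39, 55, 12, 19, 94]
Sorted: [5, 12, 19, 38, 39, 55, 94]

18


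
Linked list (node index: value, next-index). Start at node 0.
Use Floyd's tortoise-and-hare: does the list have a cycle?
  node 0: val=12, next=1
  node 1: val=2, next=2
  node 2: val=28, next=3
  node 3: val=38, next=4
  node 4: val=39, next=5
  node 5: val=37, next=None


Floyd's tortoise (slow, +1) and hare (fast, +2):
  init: slow=0, fast=0
  step 1: slow=1, fast=2
  step 2: slow=2, fast=4
  step 3: fast 4->5->None, no cycle

Cycle: no


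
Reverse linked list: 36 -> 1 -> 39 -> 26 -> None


Step 1: curr=36, set curr.next=prev(None) | reversed so far: 36
Step 2: curr=1, set curr.next=prev(36) | reversed so far: 1 -> 36
Step 3: curr=39, set curr.next=prev(1) | reversed so far: 39 -> 1 -> 36
Step 4: curr=26, set curr.next=prev(39) | reversed so far: 26 -> 39 -> 1 -> 36

26 -> 39 -> 1 -> 36 -> None


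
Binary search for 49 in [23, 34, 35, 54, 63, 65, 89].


Step 1: lo=0, hi=6, mid=3, val=54
Step 2: lo=0, hi=2, mid=1, val=34
Step 3: lo=2, hi=2, mid=2, val=35

Not found


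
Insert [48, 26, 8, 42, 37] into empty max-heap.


Insert 48: [48]
Insert 26: [48, 26]
Insert 8: [48, 26, 8]
Insert 42: [48, 42, 8, 26]
Insert 37: [48, 42, 8, 26, 37]

Final heap: [48, 42, 8, 26, 37]


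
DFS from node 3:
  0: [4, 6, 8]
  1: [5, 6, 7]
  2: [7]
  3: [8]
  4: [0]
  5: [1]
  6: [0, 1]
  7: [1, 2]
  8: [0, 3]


Visit 3, push [8]
Visit 8, push [0]
Visit 0, push [6, 4]
Visit 4, push []
Visit 6, push [1]
Visit 1, push [7, 5]
Visit 5, push []
Visit 7, push [2]
Visit 2, push []

DFS order: [3, 8, 0, 4, 6, 1, 5, 7, 2]


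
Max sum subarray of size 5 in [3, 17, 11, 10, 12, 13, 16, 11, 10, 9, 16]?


[0:5]: 53
[1:6]: 63
[2:7]: 62
[3:8]: 62
[4:9]: 62
[5:10]: 59
[6:11]: 62

Max: 63 at [1:6]


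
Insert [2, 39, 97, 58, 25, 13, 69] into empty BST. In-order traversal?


Insert 2: root
Insert 39: R from 2
Insert 97: R from 2 -> R from 39
Insert 58: R from 2 -> R from 39 -> L from 97
Insert 25: R from 2 -> L from 39
Insert 13: R from 2 -> L from 39 -> L from 25
Insert 69: R from 2 -> R from 39 -> L from 97 -> R from 58

In-order: [2, 13, 25, 39, 58, 69, 97]


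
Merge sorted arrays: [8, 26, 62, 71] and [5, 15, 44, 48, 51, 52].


Take 5 from B
Take 8 from A
Take 15 from B
Take 26 from A
Take 44 from B
Take 48 from B
Take 51 from B
Take 52 from B

Merged: [5, 8, 15, 26, 44, 48, 51, 52, 62, 71]


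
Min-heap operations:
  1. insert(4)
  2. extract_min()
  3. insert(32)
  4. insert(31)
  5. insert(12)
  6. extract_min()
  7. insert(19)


insert(4) -> [4]
extract_min()->4, []
insert(32) -> [32]
insert(31) -> [31, 32]
insert(12) -> [12, 32, 31]
extract_min()->12, [31, 32]
insert(19) -> [19, 32, 31]

Final heap: [19, 32, 31]


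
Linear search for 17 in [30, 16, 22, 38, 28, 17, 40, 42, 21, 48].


i=0: 30!=17
i=1: 16!=17
i=2: 22!=17
i=3: 38!=17
i=4: 28!=17
i=5: 17==17 found!

Found at 5, 6 comps


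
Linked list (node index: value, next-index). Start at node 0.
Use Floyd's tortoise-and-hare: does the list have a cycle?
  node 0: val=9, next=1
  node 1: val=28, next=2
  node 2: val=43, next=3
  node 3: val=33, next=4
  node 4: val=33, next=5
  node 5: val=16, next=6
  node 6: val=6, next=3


Floyd's tortoise (slow, +1) and hare (fast, +2):
  init: slow=0, fast=0
  step 1: slow=1, fast=2
  step 2: slow=2, fast=4
  step 3: slow=3, fast=6
  step 4: slow=4, fast=4
  slow == fast at node 4: cycle detected

Cycle: yes


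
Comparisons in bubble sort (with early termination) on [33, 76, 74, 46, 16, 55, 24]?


Algorithm: bubble sort (with early termination)
Input: [33, 76, 74, 46, 16, 55, 24]
Sorted: [16, 24, 33, 46, 55, 74, 76]

21


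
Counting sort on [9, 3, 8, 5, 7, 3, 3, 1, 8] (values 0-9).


Input: [9, 3, 8, 5, 7, 3, 3, 1, 8]
Counts: [0, 1, 0, 3, 0, 1, 0, 1, 2, 1]

Sorted: [1, 3, 3, 3, 5, 7, 8, 8, 9]


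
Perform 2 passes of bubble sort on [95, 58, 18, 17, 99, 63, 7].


Initial: [95, 58, 18, 17, 99, 63, 7]
Pass 1: [58, 18, 17, 95, 63, 7, 99] (5 swaps)
Pass 2: [18, 17, 58, 63, 7, 95, 99] (4 swaps)

After 2 passes: [18, 17, 58, 63, 7, 95, 99]


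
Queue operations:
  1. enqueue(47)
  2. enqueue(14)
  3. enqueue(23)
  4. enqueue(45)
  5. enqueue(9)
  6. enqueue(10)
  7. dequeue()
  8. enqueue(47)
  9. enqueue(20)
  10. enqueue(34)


enqueue(47) -> [47]
enqueue(14) -> [47, 14]
enqueue(23) -> [47, 14, 23]
enqueue(45) -> [47, 14, 23, 45]
enqueue(9) -> [47, 14, 23, 45, 9]
enqueue(10) -> [47, 14, 23, 45, 9, 10]
dequeue()->47, [14, 23, 45, 9, 10]
enqueue(47) -> [14, 23, 45, 9, 10, 47]
enqueue(20) -> [14, 23, 45, 9, 10, 47, 20]
enqueue(34) -> [14, 23, 45, 9, 10, 47, 20, 34]

Final queue: [14, 23, 45, 9, 10, 47, 20, 34]


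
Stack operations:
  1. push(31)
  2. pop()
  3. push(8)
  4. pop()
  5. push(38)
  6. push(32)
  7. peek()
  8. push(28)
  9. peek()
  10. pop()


push(31) -> [31]
pop()->31, []
push(8) -> [8]
pop()->8, []
push(38) -> [38]
push(32) -> [38, 32]
peek()->32
push(28) -> [38, 32, 28]
peek()->28
pop()->28, [38, 32]

Final stack: [38, 32]


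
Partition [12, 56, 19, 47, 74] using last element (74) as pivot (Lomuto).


Pivot: 74
  12 <= 74: advance i (no swap)
  56 <= 74: advance i (no swap)
  19 <= 74: advance i (no swap)
  47 <= 74: advance i (no swap)
Place pivot at 4: [12, 56, 19, 47, 74]

Partitioned: [12, 56, 19, 47, 74]


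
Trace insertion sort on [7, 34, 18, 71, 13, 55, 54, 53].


Initial: [7, 34, 18, 71, 13, 55, 54, 53]
Insert 34: [7, 34, 18, 71, 13, 55, 54, 53]
Insert 18: [7, 18, 34, 71, 13, 55, 54, 53]
Insert 71: [7, 18, 34, 71, 13, 55, 54, 53]
Insert 13: [7, 13, 18, 34, 71, 55, 54, 53]
Insert 55: [7, 13, 18, 34, 55, 71, 54, 53]
Insert 54: [7, 13, 18, 34, 54, 55, 71, 53]
Insert 53: [7, 13, 18, 34, 53, 54, 55, 71]

Sorted: [7, 13, 18, 34, 53, 54, 55, 71]


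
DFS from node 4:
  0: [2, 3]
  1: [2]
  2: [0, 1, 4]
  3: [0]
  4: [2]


Visit 4, push [2]
Visit 2, push [1, 0]
Visit 0, push [3]
Visit 3, push []
Visit 1, push []

DFS order: [4, 2, 0, 3, 1]


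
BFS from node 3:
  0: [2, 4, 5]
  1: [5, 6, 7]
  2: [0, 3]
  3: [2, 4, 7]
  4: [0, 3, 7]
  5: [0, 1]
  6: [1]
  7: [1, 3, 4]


Visit 3, enqueue [2, 4, 7]
Visit 2, enqueue [0]
Visit 4, enqueue []
Visit 7, enqueue [1]
Visit 0, enqueue [5]
Visit 1, enqueue [6]
Visit 5, enqueue []
Visit 6, enqueue []

BFS order: [3, 2, 4, 7, 0, 1, 5, 6]


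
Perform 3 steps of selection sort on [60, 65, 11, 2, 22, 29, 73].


Initial: [60, 65, 11, 2, 22, 29, 73]
Step 1: min=2 at 3
  Swap: [2, 65, 11, 60, 22, 29, 73]
Step 2: min=11 at 2
  Swap: [2, 11, 65, 60, 22, 29, 73]
Step 3: min=22 at 4
  Swap: [2, 11, 22, 60, 65, 29, 73]

After 3 steps: [2, 11, 22, 60, 65, 29, 73]


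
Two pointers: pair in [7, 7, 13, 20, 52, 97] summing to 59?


lo=0(7)+hi=5(97)=104
lo=0(7)+hi=4(52)=59

Yes: 7+52=59


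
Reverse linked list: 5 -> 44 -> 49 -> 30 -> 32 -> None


Step 1: curr=5, set curr.next=prev(None) | reversed so far: 5
Step 2: curr=44, set curr.next=prev(5) | reversed so far: 44 -> 5
Step 3: curr=49, set curr.next=prev(44) | reversed so far: 49 -> 44 -> 5
Step 4: curr=30, set curr.next=prev(49) | reversed so far: 30 -> 49 -> 44 -> 5
Step 5: curr=32, set curr.next=prev(30) | reversed so far: 32 -> 30 -> 49 -> 44 -> 5

32 -> 30 -> 49 -> 44 -> 5 -> None


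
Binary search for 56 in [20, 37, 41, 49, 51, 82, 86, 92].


Step 1: lo=0, hi=7, mid=3, val=49
Step 2: lo=4, hi=7, mid=5, val=82
Step 3: lo=4, hi=4, mid=4, val=51

Not found


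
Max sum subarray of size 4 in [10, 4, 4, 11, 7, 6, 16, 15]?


[0:4]: 29
[1:5]: 26
[2:6]: 28
[3:7]: 40
[4:8]: 44

Max: 44 at [4:8]


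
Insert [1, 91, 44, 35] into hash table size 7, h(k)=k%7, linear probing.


Insert 1: h=1 -> slot 1
Insert 91: h=0 -> slot 0
Insert 44: h=2 -> slot 2
Insert 35: h=0, 3 probes -> slot 3

Table: [91, 1, 44, 35, None, None, None]


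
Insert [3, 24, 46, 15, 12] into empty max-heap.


Insert 3: [3]
Insert 24: [24, 3]
Insert 46: [46, 3, 24]
Insert 15: [46, 15, 24, 3]
Insert 12: [46, 15, 24, 3, 12]

Final heap: [46, 15, 24, 3, 12]


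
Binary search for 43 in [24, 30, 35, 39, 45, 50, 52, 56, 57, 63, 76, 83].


Step 1: lo=0, hi=11, mid=5, val=50
Step 2: lo=0, hi=4, mid=2, val=35
Step 3: lo=3, hi=4, mid=3, val=39
Step 4: lo=4, hi=4, mid=4, val=45

Not found


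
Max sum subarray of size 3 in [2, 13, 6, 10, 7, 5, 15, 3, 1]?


[0:3]: 21
[1:4]: 29
[2:5]: 23
[3:6]: 22
[4:7]: 27
[5:8]: 23
[6:9]: 19

Max: 29 at [1:4]


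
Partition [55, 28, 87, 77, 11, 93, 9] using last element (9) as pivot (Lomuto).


Pivot: 9
Place pivot at 0: [9, 28, 87, 77, 11, 93, 55]

Partitioned: [9, 28, 87, 77, 11, 93, 55]


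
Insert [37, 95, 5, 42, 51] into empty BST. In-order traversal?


Insert 37: root
Insert 95: R from 37
Insert 5: L from 37
Insert 42: R from 37 -> L from 95
Insert 51: R from 37 -> L from 95 -> R from 42

In-order: [5, 37, 42, 51, 95]


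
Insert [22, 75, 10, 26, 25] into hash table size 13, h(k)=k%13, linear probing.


Insert 22: h=9 -> slot 9
Insert 75: h=10 -> slot 10
Insert 10: h=10, 1 probes -> slot 11
Insert 26: h=0 -> slot 0
Insert 25: h=12 -> slot 12

Table: [26, None, None, None, None, None, None, None, None, 22, 75, 10, 25]


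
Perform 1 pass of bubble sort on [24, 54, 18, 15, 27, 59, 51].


Initial: [24, 54, 18, 15, 27, 59, 51]
Pass 1: [24, 18, 15, 27, 54, 51, 59] (4 swaps)

After 1 pass: [24, 18, 15, 27, 54, 51, 59]


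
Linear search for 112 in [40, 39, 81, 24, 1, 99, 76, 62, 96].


i=0: 40!=112
i=1: 39!=112
i=2: 81!=112
i=3: 24!=112
i=4: 1!=112
i=5: 99!=112
i=6: 76!=112
i=7: 62!=112
i=8: 96!=112

Not found, 9 comps


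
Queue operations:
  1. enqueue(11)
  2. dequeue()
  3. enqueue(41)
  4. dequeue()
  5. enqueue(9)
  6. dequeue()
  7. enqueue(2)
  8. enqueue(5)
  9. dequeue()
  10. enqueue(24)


enqueue(11) -> [11]
dequeue()->11, []
enqueue(41) -> [41]
dequeue()->41, []
enqueue(9) -> [9]
dequeue()->9, []
enqueue(2) -> [2]
enqueue(5) -> [2, 5]
dequeue()->2, [5]
enqueue(24) -> [5, 24]

Final queue: [5, 24]


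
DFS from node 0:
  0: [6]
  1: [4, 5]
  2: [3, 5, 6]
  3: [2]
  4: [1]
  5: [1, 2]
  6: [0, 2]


Visit 0, push [6]
Visit 6, push [2]
Visit 2, push [5, 3]
Visit 3, push []
Visit 5, push [1]
Visit 1, push [4]
Visit 4, push []

DFS order: [0, 6, 2, 3, 5, 1, 4]


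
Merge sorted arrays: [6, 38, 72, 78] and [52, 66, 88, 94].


Take 6 from A
Take 38 from A
Take 52 from B
Take 66 from B
Take 72 from A
Take 78 from A

Merged: [6, 38, 52, 66, 72, 78, 88, 94]


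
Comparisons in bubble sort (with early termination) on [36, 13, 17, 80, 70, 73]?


Algorithm: bubble sort (with early termination)
Input: [36, 13, 17, 80, 70, 73]
Sorted: [13, 17, 36, 70, 73, 80]

9


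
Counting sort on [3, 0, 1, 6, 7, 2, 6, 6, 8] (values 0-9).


Input: [3, 0, 1, 6, 7, 2, 6, 6, 8]
Counts: [1, 1, 1, 1, 0, 0, 3, 1, 1, 0]

Sorted: [0, 1, 2, 3, 6, 6, 6, 7, 8]


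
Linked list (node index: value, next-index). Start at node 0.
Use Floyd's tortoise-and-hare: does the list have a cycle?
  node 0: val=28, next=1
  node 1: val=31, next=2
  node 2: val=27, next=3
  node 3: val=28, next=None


Floyd's tortoise (slow, +1) and hare (fast, +2):
  init: slow=0, fast=0
  step 1: slow=1, fast=2
  step 2: fast 2->3->None, no cycle

Cycle: no


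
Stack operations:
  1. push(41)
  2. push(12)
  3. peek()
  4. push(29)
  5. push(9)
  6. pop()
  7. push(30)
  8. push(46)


push(41) -> [41]
push(12) -> [41, 12]
peek()->12
push(29) -> [41, 12, 29]
push(9) -> [41, 12, 29, 9]
pop()->9, [41, 12, 29]
push(30) -> [41, 12, 29, 30]
push(46) -> [41, 12, 29, 30, 46]

Final stack: [41, 12, 29, 30, 46]


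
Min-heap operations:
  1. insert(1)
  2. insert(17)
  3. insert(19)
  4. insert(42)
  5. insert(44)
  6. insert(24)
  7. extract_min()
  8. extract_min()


insert(1) -> [1]
insert(17) -> [1, 17]
insert(19) -> [1, 17, 19]
insert(42) -> [1, 17, 19, 42]
insert(44) -> [1, 17, 19, 42, 44]
insert(24) -> [1, 17, 19, 42, 44, 24]
extract_min()->1, [17, 24, 19, 42, 44]
extract_min()->17, [19, 24, 44, 42]

Final heap: [19, 24, 44, 42]


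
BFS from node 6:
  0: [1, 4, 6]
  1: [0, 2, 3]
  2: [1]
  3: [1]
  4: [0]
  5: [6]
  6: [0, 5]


Visit 6, enqueue [0, 5]
Visit 0, enqueue [1, 4]
Visit 5, enqueue []
Visit 1, enqueue [2, 3]
Visit 4, enqueue []
Visit 2, enqueue []
Visit 3, enqueue []

BFS order: [6, 0, 5, 1, 4, 2, 3]


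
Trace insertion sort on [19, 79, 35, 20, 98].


Initial: [19, 79, 35, 20, 98]
Insert 79: [19, 79, 35, 20, 98]
Insert 35: [19, 35, 79, 20, 98]
Insert 20: [19, 20, 35, 79, 98]
Insert 98: [19, 20, 35, 79, 98]

Sorted: [19, 20, 35, 79, 98]


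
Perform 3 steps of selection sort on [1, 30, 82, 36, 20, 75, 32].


Initial: [1, 30, 82, 36, 20, 75, 32]
Step 1: min=1 at 0
  Swap: [1, 30, 82, 36, 20, 75, 32]
Step 2: min=20 at 4
  Swap: [1, 20, 82, 36, 30, 75, 32]
Step 3: min=30 at 4
  Swap: [1, 20, 30, 36, 82, 75, 32]

After 3 steps: [1, 20, 30, 36, 82, 75, 32]


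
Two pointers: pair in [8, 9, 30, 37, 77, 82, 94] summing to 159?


lo=0(8)+hi=6(94)=102
lo=1(9)+hi=6(94)=103
lo=2(30)+hi=6(94)=124
lo=3(37)+hi=6(94)=131
lo=4(77)+hi=6(94)=171
lo=4(77)+hi=5(82)=159

Yes: 77+82=159


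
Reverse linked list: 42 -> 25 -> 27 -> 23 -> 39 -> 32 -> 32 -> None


Step 1: curr=42, set curr.next=prev(None) | reversed so far: 42
Step 2: curr=25, set curr.next=prev(42) | reversed so far: 25 -> 42
Step 3: curr=27, set curr.next=prev(25) | reversed so far: 27 -> 25 -> 42
Step 4: curr=23, set curr.next=prev(27) | reversed so far: 23 -> 27 -> 25 -> 42
Step 5: curr=39, set curr.next=prev(23) | reversed so far: 39 -> 23 -> 27 -> 25 -> 42
Step 6: curr=32, set curr.next=prev(39) | reversed so far: 32 -> 39 -> 23 -> 27 -> 25 -> 42
Step 7: curr=32, set curr.next=prev(32) | reversed so far: 32 -> 32 -> 39 -> 23 -> 27 -> 25 -> 42

32 -> 32 -> 39 -> 23 -> 27 -> 25 -> 42 -> None


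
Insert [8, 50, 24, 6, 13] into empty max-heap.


Insert 8: [8]
Insert 50: [50, 8]
Insert 24: [50, 8, 24]
Insert 6: [50, 8, 24, 6]
Insert 13: [50, 13, 24, 6, 8]

Final heap: [50, 13, 24, 6, 8]


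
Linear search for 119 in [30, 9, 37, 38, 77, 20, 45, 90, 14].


i=0: 30!=119
i=1: 9!=119
i=2: 37!=119
i=3: 38!=119
i=4: 77!=119
i=5: 20!=119
i=6: 45!=119
i=7: 90!=119
i=8: 14!=119

Not found, 9 comps


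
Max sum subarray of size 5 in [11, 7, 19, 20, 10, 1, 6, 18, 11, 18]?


[0:5]: 67
[1:6]: 57
[2:7]: 56
[3:8]: 55
[4:9]: 46
[5:10]: 54

Max: 67 at [0:5]


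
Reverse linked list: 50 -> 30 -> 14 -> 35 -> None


Step 1: curr=50, set curr.next=prev(None) | reversed so far: 50
Step 2: curr=30, set curr.next=prev(50) | reversed so far: 30 -> 50
Step 3: curr=14, set curr.next=prev(30) | reversed so far: 14 -> 30 -> 50
Step 4: curr=35, set curr.next=prev(14) | reversed so far: 35 -> 14 -> 30 -> 50

35 -> 14 -> 30 -> 50 -> None


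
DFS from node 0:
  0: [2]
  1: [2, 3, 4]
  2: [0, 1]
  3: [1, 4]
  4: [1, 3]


Visit 0, push [2]
Visit 2, push [1]
Visit 1, push [4, 3]
Visit 3, push [4]
Visit 4, push []

DFS order: [0, 2, 1, 3, 4]


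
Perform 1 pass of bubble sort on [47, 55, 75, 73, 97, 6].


Initial: [47, 55, 75, 73, 97, 6]
Pass 1: [47, 55, 73, 75, 6, 97] (2 swaps)

After 1 pass: [47, 55, 73, 75, 6, 97]


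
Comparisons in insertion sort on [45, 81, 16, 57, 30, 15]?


Algorithm: insertion sort
Input: [45, 81, 16, 57, 30, 15]
Sorted: [15, 16, 30, 45, 57, 81]

14


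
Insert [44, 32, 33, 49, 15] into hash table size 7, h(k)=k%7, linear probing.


Insert 44: h=2 -> slot 2
Insert 32: h=4 -> slot 4
Insert 33: h=5 -> slot 5
Insert 49: h=0 -> slot 0
Insert 15: h=1 -> slot 1

Table: [49, 15, 44, None, 32, 33, None]


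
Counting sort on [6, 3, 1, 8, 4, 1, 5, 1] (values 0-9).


Input: [6, 3, 1, 8, 4, 1, 5, 1]
Counts: [0, 3, 0, 1, 1, 1, 1, 0, 1, 0]

Sorted: [1, 1, 1, 3, 4, 5, 6, 8]


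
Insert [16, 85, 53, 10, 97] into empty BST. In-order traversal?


Insert 16: root
Insert 85: R from 16
Insert 53: R from 16 -> L from 85
Insert 10: L from 16
Insert 97: R from 16 -> R from 85

In-order: [10, 16, 53, 85, 97]


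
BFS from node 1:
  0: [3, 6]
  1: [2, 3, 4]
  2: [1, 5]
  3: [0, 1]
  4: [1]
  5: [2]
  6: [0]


Visit 1, enqueue [2, 3, 4]
Visit 2, enqueue [5]
Visit 3, enqueue [0]
Visit 4, enqueue []
Visit 5, enqueue []
Visit 0, enqueue [6]
Visit 6, enqueue []

BFS order: [1, 2, 3, 4, 5, 0, 6]


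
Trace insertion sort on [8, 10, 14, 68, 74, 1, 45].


Initial: [8, 10, 14, 68, 74, 1, 45]
Insert 10: [8, 10, 14, 68, 74, 1, 45]
Insert 14: [8, 10, 14, 68, 74, 1, 45]
Insert 68: [8, 10, 14, 68, 74, 1, 45]
Insert 74: [8, 10, 14, 68, 74, 1, 45]
Insert 1: [1, 8, 10, 14, 68, 74, 45]
Insert 45: [1, 8, 10, 14, 45, 68, 74]

Sorted: [1, 8, 10, 14, 45, 68, 74]


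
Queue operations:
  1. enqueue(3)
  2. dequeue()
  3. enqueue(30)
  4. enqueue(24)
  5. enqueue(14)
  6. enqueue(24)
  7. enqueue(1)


enqueue(3) -> [3]
dequeue()->3, []
enqueue(30) -> [30]
enqueue(24) -> [30, 24]
enqueue(14) -> [30, 24, 14]
enqueue(24) -> [30, 24, 14, 24]
enqueue(1) -> [30, 24, 14, 24, 1]

Final queue: [30, 24, 14, 24, 1]


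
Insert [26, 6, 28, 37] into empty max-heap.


Insert 26: [26]
Insert 6: [26, 6]
Insert 28: [28, 6, 26]
Insert 37: [37, 28, 26, 6]

Final heap: [37, 28, 26, 6]


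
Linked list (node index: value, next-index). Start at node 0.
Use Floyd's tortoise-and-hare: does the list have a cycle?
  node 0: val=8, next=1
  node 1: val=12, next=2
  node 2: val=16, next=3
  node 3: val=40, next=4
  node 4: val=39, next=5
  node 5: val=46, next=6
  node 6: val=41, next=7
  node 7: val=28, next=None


Floyd's tortoise (slow, +1) and hare (fast, +2):
  init: slow=0, fast=0
  step 1: slow=1, fast=2
  step 2: slow=2, fast=4
  step 3: slow=3, fast=6
  step 4: fast 6->7->None, no cycle

Cycle: no


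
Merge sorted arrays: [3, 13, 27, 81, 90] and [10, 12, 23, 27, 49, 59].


Take 3 from A
Take 10 from B
Take 12 from B
Take 13 from A
Take 23 from B
Take 27 from A
Take 27 from B
Take 49 from B
Take 59 from B

Merged: [3, 10, 12, 13, 23, 27, 27, 49, 59, 81, 90]


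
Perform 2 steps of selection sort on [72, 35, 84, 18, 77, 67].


Initial: [72, 35, 84, 18, 77, 67]
Step 1: min=18 at 3
  Swap: [18, 35, 84, 72, 77, 67]
Step 2: min=35 at 1
  Swap: [18, 35, 84, 72, 77, 67]

After 2 steps: [18, 35, 84, 72, 77, 67]


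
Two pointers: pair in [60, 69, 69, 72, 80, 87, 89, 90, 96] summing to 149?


lo=0(60)+hi=8(96)=156
lo=0(60)+hi=7(90)=150
lo=0(60)+hi=6(89)=149

Yes: 60+89=149


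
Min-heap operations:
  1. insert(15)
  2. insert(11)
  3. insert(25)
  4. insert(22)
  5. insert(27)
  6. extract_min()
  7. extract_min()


insert(15) -> [15]
insert(11) -> [11, 15]
insert(25) -> [11, 15, 25]
insert(22) -> [11, 15, 25, 22]
insert(27) -> [11, 15, 25, 22, 27]
extract_min()->11, [15, 22, 25, 27]
extract_min()->15, [22, 27, 25]

Final heap: [22, 27, 25]


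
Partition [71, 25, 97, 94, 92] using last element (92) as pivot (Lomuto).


Pivot: 92
  71 <= 92: advance i (no swap)
  25 <= 92: advance i (no swap)
Place pivot at 2: [71, 25, 92, 94, 97]

Partitioned: [71, 25, 92, 94, 97]


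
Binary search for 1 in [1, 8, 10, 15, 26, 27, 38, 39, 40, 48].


Step 1: lo=0, hi=9, mid=4, val=26
Step 2: lo=0, hi=3, mid=1, val=8
Step 3: lo=0, hi=0, mid=0, val=1

Found at index 0


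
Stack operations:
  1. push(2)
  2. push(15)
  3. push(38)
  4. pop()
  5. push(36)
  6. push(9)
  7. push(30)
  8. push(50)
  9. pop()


push(2) -> [2]
push(15) -> [2, 15]
push(38) -> [2, 15, 38]
pop()->38, [2, 15]
push(36) -> [2, 15, 36]
push(9) -> [2, 15, 36, 9]
push(30) -> [2, 15, 36, 9, 30]
push(50) -> [2, 15, 36, 9, 30, 50]
pop()->50, [2, 15, 36, 9, 30]

Final stack: [2, 15, 36, 9, 30]


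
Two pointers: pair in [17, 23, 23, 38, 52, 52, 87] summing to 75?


lo=0(17)+hi=6(87)=104
lo=0(17)+hi=5(52)=69
lo=1(23)+hi=5(52)=75

Yes: 23+52=75


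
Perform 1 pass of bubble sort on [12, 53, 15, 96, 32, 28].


Initial: [12, 53, 15, 96, 32, 28]
Pass 1: [12, 15, 53, 32, 28, 96] (3 swaps)

After 1 pass: [12, 15, 53, 32, 28, 96]


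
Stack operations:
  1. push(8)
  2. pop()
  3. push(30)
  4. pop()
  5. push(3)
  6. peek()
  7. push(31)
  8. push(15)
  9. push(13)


push(8) -> [8]
pop()->8, []
push(30) -> [30]
pop()->30, []
push(3) -> [3]
peek()->3
push(31) -> [3, 31]
push(15) -> [3, 31, 15]
push(13) -> [3, 31, 15, 13]

Final stack: [3, 31, 15, 13]


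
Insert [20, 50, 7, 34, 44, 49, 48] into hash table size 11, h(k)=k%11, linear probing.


Insert 20: h=9 -> slot 9
Insert 50: h=6 -> slot 6
Insert 7: h=7 -> slot 7
Insert 34: h=1 -> slot 1
Insert 44: h=0 -> slot 0
Insert 49: h=5 -> slot 5
Insert 48: h=4 -> slot 4

Table: [44, 34, None, None, 48, 49, 50, 7, None, 20, None]


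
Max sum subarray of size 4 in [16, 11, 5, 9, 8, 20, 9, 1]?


[0:4]: 41
[1:5]: 33
[2:6]: 42
[3:7]: 46
[4:8]: 38

Max: 46 at [3:7]


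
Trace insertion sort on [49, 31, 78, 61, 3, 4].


Initial: [49, 31, 78, 61, 3, 4]
Insert 31: [31, 49, 78, 61, 3, 4]
Insert 78: [31, 49, 78, 61, 3, 4]
Insert 61: [31, 49, 61, 78, 3, 4]
Insert 3: [3, 31, 49, 61, 78, 4]
Insert 4: [3, 4, 31, 49, 61, 78]

Sorted: [3, 4, 31, 49, 61, 78]


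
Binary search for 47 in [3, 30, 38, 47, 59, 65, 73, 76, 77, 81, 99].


Step 1: lo=0, hi=10, mid=5, val=65
Step 2: lo=0, hi=4, mid=2, val=38
Step 3: lo=3, hi=4, mid=3, val=47

Found at index 3


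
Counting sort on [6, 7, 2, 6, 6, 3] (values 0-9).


Input: [6, 7, 2, 6, 6, 3]
Counts: [0, 0, 1, 1, 0, 0, 3, 1, 0, 0]

Sorted: [2, 3, 6, 6, 6, 7]


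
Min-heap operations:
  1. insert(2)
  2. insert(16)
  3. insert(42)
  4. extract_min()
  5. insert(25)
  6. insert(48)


insert(2) -> [2]
insert(16) -> [2, 16]
insert(42) -> [2, 16, 42]
extract_min()->2, [16, 42]
insert(25) -> [16, 42, 25]
insert(48) -> [16, 42, 25, 48]

Final heap: [16, 42, 25, 48]


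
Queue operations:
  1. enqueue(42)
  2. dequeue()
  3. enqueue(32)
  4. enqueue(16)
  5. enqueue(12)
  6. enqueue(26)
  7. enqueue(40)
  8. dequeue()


enqueue(42) -> [42]
dequeue()->42, []
enqueue(32) -> [32]
enqueue(16) -> [32, 16]
enqueue(12) -> [32, 16, 12]
enqueue(26) -> [32, 16, 12, 26]
enqueue(40) -> [32, 16, 12, 26, 40]
dequeue()->32, [16, 12, 26, 40]

Final queue: [16, 12, 26, 40]


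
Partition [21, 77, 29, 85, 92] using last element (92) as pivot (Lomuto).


Pivot: 92
  21 <= 92: advance i (no swap)
  77 <= 92: advance i (no swap)
  29 <= 92: advance i (no swap)
  85 <= 92: advance i (no swap)
Place pivot at 4: [21, 77, 29, 85, 92]

Partitioned: [21, 77, 29, 85, 92]


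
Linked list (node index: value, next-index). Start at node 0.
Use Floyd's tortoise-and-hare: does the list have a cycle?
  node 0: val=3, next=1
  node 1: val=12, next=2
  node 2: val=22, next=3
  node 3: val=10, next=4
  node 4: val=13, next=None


Floyd's tortoise (slow, +1) and hare (fast, +2):
  init: slow=0, fast=0
  step 1: slow=1, fast=2
  step 2: slow=2, fast=4
  step 3: fast -> None, no cycle

Cycle: no


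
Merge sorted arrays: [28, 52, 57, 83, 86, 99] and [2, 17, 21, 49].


Take 2 from B
Take 17 from B
Take 21 from B
Take 28 from A
Take 49 from B

Merged: [2, 17, 21, 28, 49, 52, 57, 83, 86, 99]


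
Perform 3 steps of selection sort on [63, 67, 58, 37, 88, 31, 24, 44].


Initial: [63, 67, 58, 37, 88, 31, 24, 44]
Step 1: min=24 at 6
  Swap: [24, 67, 58, 37, 88, 31, 63, 44]
Step 2: min=31 at 5
  Swap: [24, 31, 58, 37, 88, 67, 63, 44]
Step 3: min=37 at 3
  Swap: [24, 31, 37, 58, 88, 67, 63, 44]

After 3 steps: [24, 31, 37, 58, 88, 67, 63, 44]


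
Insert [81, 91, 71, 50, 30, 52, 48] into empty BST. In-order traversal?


Insert 81: root
Insert 91: R from 81
Insert 71: L from 81
Insert 50: L from 81 -> L from 71
Insert 30: L from 81 -> L from 71 -> L from 50
Insert 52: L from 81 -> L from 71 -> R from 50
Insert 48: L from 81 -> L from 71 -> L from 50 -> R from 30

In-order: [30, 48, 50, 52, 71, 81, 91]


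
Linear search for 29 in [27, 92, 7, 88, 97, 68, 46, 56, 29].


i=0: 27!=29
i=1: 92!=29
i=2: 7!=29
i=3: 88!=29
i=4: 97!=29
i=5: 68!=29
i=6: 46!=29
i=7: 56!=29
i=8: 29==29 found!

Found at 8, 9 comps


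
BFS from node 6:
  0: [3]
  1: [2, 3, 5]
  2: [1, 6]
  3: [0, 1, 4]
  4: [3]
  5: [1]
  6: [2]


Visit 6, enqueue [2]
Visit 2, enqueue [1]
Visit 1, enqueue [3, 5]
Visit 3, enqueue [0, 4]
Visit 5, enqueue []
Visit 0, enqueue []
Visit 4, enqueue []

BFS order: [6, 2, 1, 3, 5, 0, 4]


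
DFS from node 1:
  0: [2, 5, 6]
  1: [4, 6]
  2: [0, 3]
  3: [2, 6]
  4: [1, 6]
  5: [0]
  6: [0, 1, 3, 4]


Visit 1, push [6, 4]
Visit 4, push [6]
Visit 6, push [3, 0]
Visit 0, push [5, 2]
Visit 2, push [3]
Visit 3, push []
Visit 5, push []

DFS order: [1, 4, 6, 0, 2, 3, 5]


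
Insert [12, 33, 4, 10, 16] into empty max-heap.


Insert 12: [12]
Insert 33: [33, 12]
Insert 4: [33, 12, 4]
Insert 10: [33, 12, 4, 10]
Insert 16: [33, 16, 4, 10, 12]

Final heap: [33, 16, 4, 10, 12]


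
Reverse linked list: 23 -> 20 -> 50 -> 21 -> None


Step 1: curr=23, set curr.next=prev(None) | reversed so far: 23
Step 2: curr=20, set curr.next=prev(23) | reversed so far: 20 -> 23
Step 3: curr=50, set curr.next=prev(20) | reversed so far: 50 -> 20 -> 23
Step 4: curr=21, set curr.next=prev(50) | reversed so far: 21 -> 50 -> 20 -> 23

21 -> 50 -> 20 -> 23 -> None


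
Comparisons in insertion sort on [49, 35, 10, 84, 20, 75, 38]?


Algorithm: insertion sort
Input: [49, 35, 10, 84, 20, 75, 38]
Sorted: [10, 20, 35, 38, 49, 75, 84]

14


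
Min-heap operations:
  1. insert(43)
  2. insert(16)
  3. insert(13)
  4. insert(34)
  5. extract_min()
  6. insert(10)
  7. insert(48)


insert(43) -> [43]
insert(16) -> [16, 43]
insert(13) -> [13, 43, 16]
insert(34) -> [13, 34, 16, 43]
extract_min()->13, [16, 34, 43]
insert(10) -> [10, 16, 43, 34]
insert(48) -> [10, 16, 43, 34, 48]

Final heap: [10, 16, 43, 34, 48]


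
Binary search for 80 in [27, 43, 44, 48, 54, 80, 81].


Step 1: lo=0, hi=6, mid=3, val=48
Step 2: lo=4, hi=6, mid=5, val=80

Found at index 5


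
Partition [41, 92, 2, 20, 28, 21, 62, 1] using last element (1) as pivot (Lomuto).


Pivot: 1
Place pivot at 0: [1, 92, 2, 20, 28, 21, 62, 41]

Partitioned: [1, 92, 2, 20, 28, 21, 62, 41]


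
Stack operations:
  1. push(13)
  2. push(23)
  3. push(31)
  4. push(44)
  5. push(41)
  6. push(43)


push(13) -> [13]
push(23) -> [13, 23]
push(31) -> [13, 23, 31]
push(44) -> [13, 23, 31, 44]
push(41) -> [13, 23, 31, 44, 41]
push(43) -> [13, 23, 31, 44, 41, 43]

Final stack: [13, 23, 31, 44, 41, 43]


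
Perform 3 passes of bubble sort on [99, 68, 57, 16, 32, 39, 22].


Initial: [99, 68, 57, 16, 32, 39, 22]
Pass 1: [68, 57, 16, 32, 39, 22, 99] (6 swaps)
Pass 2: [57, 16, 32, 39, 22, 68, 99] (5 swaps)
Pass 3: [16, 32, 39, 22, 57, 68, 99] (4 swaps)

After 3 passes: [16, 32, 39, 22, 57, 68, 99]


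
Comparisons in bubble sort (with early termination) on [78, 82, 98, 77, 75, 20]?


Algorithm: bubble sort (with early termination)
Input: [78, 82, 98, 77, 75, 20]
Sorted: [20, 75, 77, 78, 82, 98]

15


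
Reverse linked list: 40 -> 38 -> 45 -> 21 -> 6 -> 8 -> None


Step 1: curr=40, set curr.next=prev(None) | reversed so far: 40
Step 2: curr=38, set curr.next=prev(40) | reversed so far: 38 -> 40
Step 3: curr=45, set curr.next=prev(38) | reversed so far: 45 -> 38 -> 40
Step 4: curr=21, set curr.next=prev(45) | reversed so far: 21 -> 45 -> 38 -> 40
Step 5: curr=6, set curr.next=prev(21) | reversed so far: 6 -> 21 -> 45 -> 38 -> 40
Step 6: curr=8, set curr.next=prev(6) | reversed so far: 8 -> 6 -> 21 -> 45 -> 38 -> 40

8 -> 6 -> 21 -> 45 -> 38 -> 40 -> None


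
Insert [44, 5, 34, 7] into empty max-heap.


Insert 44: [44]
Insert 5: [44, 5]
Insert 34: [44, 5, 34]
Insert 7: [44, 7, 34, 5]

Final heap: [44, 7, 34, 5]


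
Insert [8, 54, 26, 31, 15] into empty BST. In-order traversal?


Insert 8: root
Insert 54: R from 8
Insert 26: R from 8 -> L from 54
Insert 31: R from 8 -> L from 54 -> R from 26
Insert 15: R from 8 -> L from 54 -> L from 26

In-order: [8, 15, 26, 31, 54]


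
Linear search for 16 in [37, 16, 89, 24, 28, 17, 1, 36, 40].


i=0: 37!=16
i=1: 16==16 found!

Found at 1, 2 comps


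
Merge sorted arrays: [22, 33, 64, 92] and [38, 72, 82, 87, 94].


Take 22 from A
Take 33 from A
Take 38 from B
Take 64 from A
Take 72 from B
Take 82 from B
Take 87 from B
Take 92 from A

Merged: [22, 33, 38, 64, 72, 82, 87, 92, 94]


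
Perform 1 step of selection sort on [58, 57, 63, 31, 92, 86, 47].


Initial: [58, 57, 63, 31, 92, 86, 47]
Step 1: min=31 at 3
  Swap: [31, 57, 63, 58, 92, 86, 47]

After 1 step: [31, 57, 63, 58, 92, 86, 47]


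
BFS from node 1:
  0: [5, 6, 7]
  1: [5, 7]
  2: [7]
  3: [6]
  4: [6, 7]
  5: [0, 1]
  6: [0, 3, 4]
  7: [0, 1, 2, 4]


Visit 1, enqueue [5, 7]
Visit 5, enqueue [0]
Visit 7, enqueue [2, 4]
Visit 0, enqueue [6]
Visit 2, enqueue []
Visit 4, enqueue []
Visit 6, enqueue [3]
Visit 3, enqueue []

BFS order: [1, 5, 7, 0, 2, 4, 6, 3]


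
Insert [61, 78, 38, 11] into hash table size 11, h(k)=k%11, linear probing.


Insert 61: h=6 -> slot 6
Insert 78: h=1 -> slot 1
Insert 38: h=5 -> slot 5
Insert 11: h=0 -> slot 0

Table: [11, 78, None, None, None, 38, 61, None, None, None, None]


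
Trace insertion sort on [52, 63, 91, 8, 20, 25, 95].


Initial: [52, 63, 91, 8, 20, 25, 95]
Insert 63: [52, 63, 91, 8, 20, 25, 95]
Insert 91: [52, 63, 91, 8, 20, 25, 95]
Insert 8: [8, 52, 63, 91, 20, 25, 95]
Insert 20: [8, 20, 52, 63, 91, 25, 95]
Insert 25: [8, 20, 25, 52, 63, 91, 95]
Insert 95: [8, 20, 25, 52, 63, 91, 95]

Sorted: [8, 20, 25, 52, 63, 91, 95]


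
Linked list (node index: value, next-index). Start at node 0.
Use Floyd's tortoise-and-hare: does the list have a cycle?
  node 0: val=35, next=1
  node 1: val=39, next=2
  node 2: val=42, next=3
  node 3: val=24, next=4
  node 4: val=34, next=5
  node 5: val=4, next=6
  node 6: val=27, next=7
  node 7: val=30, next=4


Floyd's tortoise (slow, +1) and hare (fast, +2):
  init: slow=0, fast=0
  step 1: slow=1, fast=2
  step 2: slow=2, fast=4
  step 3: slow=3, fast=6
  step 4: slow=4, fast=4
  slow == fast at node 4: cycle detected

Cycle: yes


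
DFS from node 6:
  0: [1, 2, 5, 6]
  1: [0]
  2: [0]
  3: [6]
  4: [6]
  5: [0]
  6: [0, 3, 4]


Visit 6, push [4, 3, 0]
Visit 0, push [5, 2, 1]
Visit 1, push []
Visit 2, push []
Visit 5, push []
Visit 3, push []
Visit 4, push []

DFS order: [6, 0, 1, 2, 5, 3, 4]


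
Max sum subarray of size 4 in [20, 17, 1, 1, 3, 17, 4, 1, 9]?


[0:4]: 39
[1:5]: 22
[2:6]: 22
[3:7]: 25
[4:8]: 25
[5:9]: 31

Max: 39 at [0:4]


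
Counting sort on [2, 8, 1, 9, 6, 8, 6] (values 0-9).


Input: [2, 8, 1, 9, 6, 8, 6]
Counts: [0, 1, 1, 0, 0, 0, 2, 0, 2, 1]

Sorted: [1, 2, 6, 6, 8, 8, 9]


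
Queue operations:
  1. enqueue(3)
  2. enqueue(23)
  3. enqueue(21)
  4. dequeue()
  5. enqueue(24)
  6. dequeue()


enqueue(3) -> [3]
enqueue(23) -> [3, 23]
enqueue(21) -> [3, 23, 21]
dequeue()->3, [23, 21]
enqueue(24) -> [23, 21, 24]
dequeue()->23, [21, 24]

Final queue: [21, 24]


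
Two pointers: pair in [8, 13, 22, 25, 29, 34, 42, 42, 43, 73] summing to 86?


lo=0(8)+hi=9(73)=81
lo=1(13)+hi=9(73)=86

Yes: 13+73=86


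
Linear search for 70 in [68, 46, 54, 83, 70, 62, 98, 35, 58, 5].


i=0: 68!=70
i=1: 46!=70
i=2: 54!=70
i=3: 83!=70
i=4: 70==70 found!

Found at 4, 5 comps


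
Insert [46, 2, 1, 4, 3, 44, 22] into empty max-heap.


Insert 46: [46]
Insert 2: [46, 2]
Insert 1: [46, 2, 1]
Insert 4: [46, 4, 1, 2]
Insert 3: [46, 4, 1, 2, 3]
Insert 44: [46, 4, 44, 2, 3, 1]
Insert 22: [46, 4, 44, 2, 3, 1, 22]

Final heap: [46, 4, 44, 2, 3, 1, 22]


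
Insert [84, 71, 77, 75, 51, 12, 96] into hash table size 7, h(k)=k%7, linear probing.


Insert 84: h=0 -> slot 0
Insert 71: h=1 -> slot 1
Insert 77: h=0, 2 probes -> slot 2
Insert 75: h=5 -> slot 5
Insert 51: h=2, 1 probes -> slot 3
Insert 12: h=5, 1 probes -> slot 6
Insert 96: h=5, 6 probes -> slot 4

Table: [84, 71, 77, 51, 96, 75, 12]


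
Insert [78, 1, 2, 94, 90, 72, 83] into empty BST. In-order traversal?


Insert 78: root
Insert 1: L from 78
Insert 2: L from 78 -> R from 1
Insert 94: R from 78
Insert 90: R from 78 -> L from 94
Insert 72: L from 78 -> R from 1 -> R from 2
Insert 83: R from 78 -> L from 94 -> L from 90

In-order: [1, 2, 72, 78, 83, 90, 94]


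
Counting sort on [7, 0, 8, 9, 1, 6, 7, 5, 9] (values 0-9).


Input: [7, 0, 8, 9, 1, 6, 7, 5, 9]
Counts: [1, 1, 0, 0, 0, 1, 1, 2, 1, 2]

Sorted: [0, 1, 5, 6, 7, 7, 8, 9, 9]


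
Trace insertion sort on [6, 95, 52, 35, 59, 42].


Initial: [6, 95, 52, 35, 59, 42]
Insert 95: [6, 95, 52, 35, 59, 42]
Insert 52: [6, 52, 95, 35, 59, 42]
Insert 35: [6, 35, 52, 95, 59, 42]
Insert 59: [6, 35, 52, 59, 95, 42]
Insert 42: [6, 35, 42, 52, 59, 95]

Sorted: [6, 35, 42, 52, 59, 95]


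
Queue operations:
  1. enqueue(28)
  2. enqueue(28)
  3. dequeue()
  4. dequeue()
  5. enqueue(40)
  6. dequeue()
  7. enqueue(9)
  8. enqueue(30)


enqueue(28) -> [28]
enqueue(28) -> [28, 28]
dequeue()->28, [28]
dequeue()->28, []
enqueue(40) -> [40]
dequeue()->40, []
enqueue(9) -> [9]
enqueue(30) -> [9, 30]

Final queue: [9, 30]


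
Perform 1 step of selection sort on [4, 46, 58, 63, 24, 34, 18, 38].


Initial: [4, 46, 58, 63, 24, 34, 18, 38]
Step 1: min=4 at 0
  Swap: [4, 46, 58, 63, 24, 34, 18, 38]

After 1 step: [4, 46, 58, 63, 24, 34, 18, 38]


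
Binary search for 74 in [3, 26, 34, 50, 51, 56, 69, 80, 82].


Step 1: lo=0, hi=8, mid=4, val=51
Step 2: lo=5, hi=8, mid=6, val=69
Step 3: lo=7, hi=8, mid=7, val=80

Not found


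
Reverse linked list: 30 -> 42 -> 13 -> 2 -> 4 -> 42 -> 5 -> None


Step 1: curr=30, set curr.next=prev(None) | reversed so far: 30
Step 2: curr=42, set curr.next=prev(30) | reversed so far: 42 -> 30
Step 3: curr=13, set curr.next=prev(42) | reversed so far: 13 -> 42 -> 30
Step 4: curr=2, set curr.next=prev(13) | reversed so far: 2 -> 13 -> 42 -> 30
Step 5: curr=4, set curr.next=prev(2) | reversed so far: 4 -> 2 -> 13 -> 42 -> 30
Step 6: curr=42, set curr.next=prev(4) | reversed so far: 42 -> 4 -> 2 -> 13 -> 42 -> 30
Step 7: curr=5, set curr.next=prev(42) | reversed so far: 5 -> 42 -> 4 -> 2 -> 13 -> 42 -> 30

5 -> 42 -> 4 -> 2 -> 13 -> 42 -> 30 -> None


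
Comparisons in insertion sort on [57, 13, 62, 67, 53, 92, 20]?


Algorithm: insertion sort
Input: [57, 13, 62, 67, 53, 92, 20]
Sorted: [13, 20, 53, 57, 62, 67, 92]

14


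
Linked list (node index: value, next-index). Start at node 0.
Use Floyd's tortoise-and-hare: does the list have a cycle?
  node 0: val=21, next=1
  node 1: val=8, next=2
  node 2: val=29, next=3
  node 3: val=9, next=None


Floyd's tortoise (slow, +1) and hare (fast, +2):
  init: slow=0, fast=0
  step 1: slow=1, fast=2
  step 2: fast 2->3->None, no cycle

Cycle: no


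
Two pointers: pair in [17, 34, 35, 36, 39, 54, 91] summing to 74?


lo=0(17)+hi=6(91)=108
lo=0(17)+hi=5(54)=71
lo=1(34)+hi=5(54)=88
lo=1(34)+hi=4(39)=73
lo=2(35)+hi=4(39)=74

Yes: 35+39=74


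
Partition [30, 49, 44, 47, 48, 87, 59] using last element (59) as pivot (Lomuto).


Pivot: 59
  30 <= 59: advance i (no swap)
  49 <= 59: advance i (no swap)
  44 <= 59: advance i (no swap)
  47 <= 59: advance i (no swap)
  48 <= 59: advance i (no swap)
Place pivot at 5: [30, 49, 44, 47, 48, 59, 87]

Partitioned: [30, 49, 44, 47, 48, 59, 87]


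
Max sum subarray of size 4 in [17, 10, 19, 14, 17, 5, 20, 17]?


[0:4]: 60
[1:5]: 60
[2:6]: 55
[3:7]: 56
[4:8]: 59

Max: 60 at [0:4]


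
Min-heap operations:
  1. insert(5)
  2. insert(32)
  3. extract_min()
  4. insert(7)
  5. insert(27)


insert(5) -> [5]
insert(32) -> [5, 32]
extract_min()->5, [32]
insert(7) -> [7, 32]
insert(27) -> [7, 32, 27]

Final heap: [7, 32, 27]


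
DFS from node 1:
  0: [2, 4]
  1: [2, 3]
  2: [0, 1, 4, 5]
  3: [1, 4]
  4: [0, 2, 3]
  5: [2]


Visit 1, push [3, 2]
Visit 2, push [5, 4, 0]
Visit 0, push [4]
Visit 4, push [3]
Visit 3, push []
Visit 5, push []

DFS order: [1, 2, 0, 4, 3, 5]


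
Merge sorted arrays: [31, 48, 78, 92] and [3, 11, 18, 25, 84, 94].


Take 3 from B
Take 11 from B
Take 18 from B
Take 25 from B
Take 31 from A
Take 48 from A
Take 78 from A
Take 84 from B
Take 92 from A

Merged: [3, 11, 18, 25, 31, 48, 78, 84, 92, 94]
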